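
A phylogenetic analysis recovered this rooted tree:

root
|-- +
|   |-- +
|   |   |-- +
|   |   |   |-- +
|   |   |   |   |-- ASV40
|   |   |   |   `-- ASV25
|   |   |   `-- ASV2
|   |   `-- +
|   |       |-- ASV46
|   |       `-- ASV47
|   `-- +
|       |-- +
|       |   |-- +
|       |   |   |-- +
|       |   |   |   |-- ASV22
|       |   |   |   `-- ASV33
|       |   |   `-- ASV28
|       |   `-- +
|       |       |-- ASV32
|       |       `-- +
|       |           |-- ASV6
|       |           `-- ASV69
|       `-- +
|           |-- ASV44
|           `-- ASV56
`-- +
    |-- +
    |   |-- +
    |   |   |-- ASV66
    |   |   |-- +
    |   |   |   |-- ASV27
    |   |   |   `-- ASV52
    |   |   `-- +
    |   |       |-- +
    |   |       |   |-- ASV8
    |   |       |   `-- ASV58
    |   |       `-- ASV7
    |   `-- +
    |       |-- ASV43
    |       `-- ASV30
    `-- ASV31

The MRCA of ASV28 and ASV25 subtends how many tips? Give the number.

The MRCA of ASV28 and ASV25 is the node subtending ((((ASV40,ASV25),ASV2),(ASV46,ASV47)),((((ASV22,ASV33),ASV28),(ASV32,(ASV6,ASV69))),(ASV44,ASV56))).
That clade contains 13 terminal taxa: ASV2, ASV22, ASV25, ASV28, ASV32, ASV33, ASV40, ASV44, ASV46, ASV47, ASV56, ASV6, ASV69.

13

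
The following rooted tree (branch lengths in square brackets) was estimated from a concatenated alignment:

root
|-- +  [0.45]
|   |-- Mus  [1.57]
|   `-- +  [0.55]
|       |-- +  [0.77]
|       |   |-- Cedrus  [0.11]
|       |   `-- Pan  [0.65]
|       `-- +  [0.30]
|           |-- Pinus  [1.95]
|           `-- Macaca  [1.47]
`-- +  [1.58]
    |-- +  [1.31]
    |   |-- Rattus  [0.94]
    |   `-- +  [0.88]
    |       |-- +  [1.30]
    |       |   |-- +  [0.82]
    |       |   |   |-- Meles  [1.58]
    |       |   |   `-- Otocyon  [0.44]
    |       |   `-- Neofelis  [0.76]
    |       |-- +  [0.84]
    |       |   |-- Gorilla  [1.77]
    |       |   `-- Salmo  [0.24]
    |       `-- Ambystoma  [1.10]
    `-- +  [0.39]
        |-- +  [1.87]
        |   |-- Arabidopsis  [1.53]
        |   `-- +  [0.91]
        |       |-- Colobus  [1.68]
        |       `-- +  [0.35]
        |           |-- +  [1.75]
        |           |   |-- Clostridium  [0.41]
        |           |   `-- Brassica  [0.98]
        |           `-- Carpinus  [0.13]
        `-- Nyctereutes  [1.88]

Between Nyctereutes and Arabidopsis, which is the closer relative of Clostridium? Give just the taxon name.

Arabidopsis

The MRCA of Clostridium and Arabidopsis subtends (Arabidopsis,(Colobus,((Clostridium,Brassica),Carpinus))) (5 taxa).
The MRCA of Clostridium and Nyctereutes subtends ((Arabidopsis,(Colobus,((Clostridium,Brassica),Carpinus))),Nyctereutes) (6 taxa).
The first is nested inside the second, so Clostridium shares a more recent common ancestor with Arabidopsis.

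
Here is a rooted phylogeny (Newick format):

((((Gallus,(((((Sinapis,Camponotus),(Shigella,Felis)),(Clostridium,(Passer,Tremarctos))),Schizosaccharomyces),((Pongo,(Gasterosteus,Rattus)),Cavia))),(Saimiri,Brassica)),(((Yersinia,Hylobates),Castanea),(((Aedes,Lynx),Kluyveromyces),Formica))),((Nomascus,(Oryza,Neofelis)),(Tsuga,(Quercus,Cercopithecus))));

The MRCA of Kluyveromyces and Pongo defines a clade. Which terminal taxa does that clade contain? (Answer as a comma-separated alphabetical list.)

Aedes, Brassica, Camponotus, Castanea, Cavia, Clostridium, Felis, Formica, Gallus, Gasterosteus, Hylobates, Kluyveromyces, Lynx, Passer, Pongo, Rattus, Saimiri, Schizosaccharomyces, Shigella, Sinapis, Tremarctos, Yersinia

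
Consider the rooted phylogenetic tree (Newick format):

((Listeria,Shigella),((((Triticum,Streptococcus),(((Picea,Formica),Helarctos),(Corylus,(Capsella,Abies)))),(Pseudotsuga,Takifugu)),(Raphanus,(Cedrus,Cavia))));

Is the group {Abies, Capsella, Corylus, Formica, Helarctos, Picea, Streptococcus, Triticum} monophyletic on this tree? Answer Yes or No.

Yes

The most recent common ancestor of these taxa subtends ((Triticum,Streptococcus),(((Picea,Formica),Helarctos),(Corylus,(Capsella,Abies)))).
That clade has exactly 8 tips — every listed taxon and nothing else — so the group is monophyletic.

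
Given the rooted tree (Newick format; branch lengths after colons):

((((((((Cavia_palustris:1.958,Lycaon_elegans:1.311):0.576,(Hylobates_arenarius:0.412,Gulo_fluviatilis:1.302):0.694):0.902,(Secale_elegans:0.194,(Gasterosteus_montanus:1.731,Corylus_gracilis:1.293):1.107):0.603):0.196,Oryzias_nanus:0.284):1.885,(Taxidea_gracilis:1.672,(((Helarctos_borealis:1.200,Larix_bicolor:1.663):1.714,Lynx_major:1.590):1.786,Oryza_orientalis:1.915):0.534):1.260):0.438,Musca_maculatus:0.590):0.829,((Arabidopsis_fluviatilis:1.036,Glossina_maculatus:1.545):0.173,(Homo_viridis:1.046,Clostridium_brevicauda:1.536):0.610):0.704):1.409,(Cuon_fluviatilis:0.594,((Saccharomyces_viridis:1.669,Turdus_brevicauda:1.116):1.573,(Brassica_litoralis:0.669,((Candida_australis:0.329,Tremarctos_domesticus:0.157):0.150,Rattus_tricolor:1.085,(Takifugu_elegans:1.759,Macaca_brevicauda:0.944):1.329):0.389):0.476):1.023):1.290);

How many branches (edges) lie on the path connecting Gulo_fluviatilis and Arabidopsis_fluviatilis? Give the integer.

The MRCA of Gulo_fluviatilis and Arabidopsis_fluviatilis is the node subtending (((((((Cavia_palustris,Lycaon_elegans),(Hylobates_arenarius,Gulo_fluviatilis)),(Secale_elegans,(Gasterosteus_montanus,Corylus_gracilis))),Oryzias_nanus),(Taxidea_gracilis,(((Helarctos_borealis,Larix_bicolor),Lynx_major),Oryza_orientalis))),Musca_maculatus),((Arabidopsis_fluviatilis,Glossina_maculatus),(Homo_viridis,Clostridium_brevicauda))).
From Gulo_fluviatilis up to that node: 7 branches. From Arabidopsis_fluviatilis up to the same node: 3 branches. Total: 7 + 3 = 10.

10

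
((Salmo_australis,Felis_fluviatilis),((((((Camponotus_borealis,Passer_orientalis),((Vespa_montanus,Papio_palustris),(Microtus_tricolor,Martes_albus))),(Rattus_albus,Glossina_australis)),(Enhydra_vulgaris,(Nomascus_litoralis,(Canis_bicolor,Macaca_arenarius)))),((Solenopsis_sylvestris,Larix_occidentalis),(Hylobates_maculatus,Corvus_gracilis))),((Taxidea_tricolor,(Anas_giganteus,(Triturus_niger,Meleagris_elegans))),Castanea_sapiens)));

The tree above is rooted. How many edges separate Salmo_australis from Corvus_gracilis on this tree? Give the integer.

7

The MRCA of Salmo_australis and Corvus_gracilis is the root of the tree.
From Salmo_australis up to that node: 2 branches. From Corvus_gracilis up to the same node: 5 branches. Total: 2 + 5 = 7.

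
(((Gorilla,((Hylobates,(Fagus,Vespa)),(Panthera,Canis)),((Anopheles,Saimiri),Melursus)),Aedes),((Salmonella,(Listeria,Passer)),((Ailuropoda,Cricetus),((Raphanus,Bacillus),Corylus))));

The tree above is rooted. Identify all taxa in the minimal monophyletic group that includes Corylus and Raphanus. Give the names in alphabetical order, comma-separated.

Bacillus, Corylus, Raphanus

Tracing Corylus: it sits inside ((Raphanus,Bacillus),Corylus).
Tracing Raphanus: it sits inside (Raphanus,Bacillus).
The smallest clade enclosing both is ((Raphanus,Bacillus),Corylus); the answer is its 3 terminal taxa in alphabetical order.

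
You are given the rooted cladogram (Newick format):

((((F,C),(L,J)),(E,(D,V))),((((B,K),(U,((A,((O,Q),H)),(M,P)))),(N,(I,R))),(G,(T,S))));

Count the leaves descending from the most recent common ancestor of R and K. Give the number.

12

The MRCA of R and K is the node subtending (((B,K),(U,((A,((O,Q),H)),(M,P)))),(N,(I,R))).
That clade contains 12 terminal taxa: A, B, H, I, K, M, N, O, P, Q, R, U.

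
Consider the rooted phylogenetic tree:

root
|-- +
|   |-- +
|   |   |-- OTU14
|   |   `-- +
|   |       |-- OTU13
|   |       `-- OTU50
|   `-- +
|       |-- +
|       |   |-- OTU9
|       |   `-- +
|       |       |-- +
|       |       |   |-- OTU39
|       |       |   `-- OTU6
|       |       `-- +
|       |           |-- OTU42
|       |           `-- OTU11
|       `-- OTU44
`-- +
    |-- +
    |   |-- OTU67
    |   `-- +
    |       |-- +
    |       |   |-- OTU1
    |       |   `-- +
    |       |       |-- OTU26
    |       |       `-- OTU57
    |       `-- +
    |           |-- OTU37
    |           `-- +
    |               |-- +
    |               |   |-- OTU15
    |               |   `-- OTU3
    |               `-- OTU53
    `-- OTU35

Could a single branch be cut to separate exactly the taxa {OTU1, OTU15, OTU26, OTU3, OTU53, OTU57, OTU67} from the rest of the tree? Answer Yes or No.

No

The MRCA of the listed taxa subtends (OTU67,((OTU1,(OTU26,OTU57)),(OTU37,((OTU15,OTU3),OTU53)))).
That clade also contains OTU37, which is not in the proposed group, so the group is not monophyletic.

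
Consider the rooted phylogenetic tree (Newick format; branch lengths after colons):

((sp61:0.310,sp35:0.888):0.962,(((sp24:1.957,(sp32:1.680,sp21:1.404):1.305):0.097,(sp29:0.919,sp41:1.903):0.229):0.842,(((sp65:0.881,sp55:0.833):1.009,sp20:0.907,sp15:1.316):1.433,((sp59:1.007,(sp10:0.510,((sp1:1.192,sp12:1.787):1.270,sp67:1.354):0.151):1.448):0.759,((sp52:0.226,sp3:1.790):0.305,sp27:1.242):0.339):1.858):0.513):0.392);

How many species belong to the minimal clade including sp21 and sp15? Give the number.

17

The MRCA of sp21 and sp15 is the node subtending (((sp24,(sp32,sp21)),(sp29,sp41)),(((sp65,sp55),sp20,sp15),((sp59,(sp10,((sp1,sp12),sp67))),((sp52,sp3),sp27)))).
That clade contains 17 terminal taxa: sp1, sp10, sp12, sp15, sp20, sp21, sp24, sp27, sp29, sp3, sp32, sp41, sp52, sp55, sp59, sp65, sp67.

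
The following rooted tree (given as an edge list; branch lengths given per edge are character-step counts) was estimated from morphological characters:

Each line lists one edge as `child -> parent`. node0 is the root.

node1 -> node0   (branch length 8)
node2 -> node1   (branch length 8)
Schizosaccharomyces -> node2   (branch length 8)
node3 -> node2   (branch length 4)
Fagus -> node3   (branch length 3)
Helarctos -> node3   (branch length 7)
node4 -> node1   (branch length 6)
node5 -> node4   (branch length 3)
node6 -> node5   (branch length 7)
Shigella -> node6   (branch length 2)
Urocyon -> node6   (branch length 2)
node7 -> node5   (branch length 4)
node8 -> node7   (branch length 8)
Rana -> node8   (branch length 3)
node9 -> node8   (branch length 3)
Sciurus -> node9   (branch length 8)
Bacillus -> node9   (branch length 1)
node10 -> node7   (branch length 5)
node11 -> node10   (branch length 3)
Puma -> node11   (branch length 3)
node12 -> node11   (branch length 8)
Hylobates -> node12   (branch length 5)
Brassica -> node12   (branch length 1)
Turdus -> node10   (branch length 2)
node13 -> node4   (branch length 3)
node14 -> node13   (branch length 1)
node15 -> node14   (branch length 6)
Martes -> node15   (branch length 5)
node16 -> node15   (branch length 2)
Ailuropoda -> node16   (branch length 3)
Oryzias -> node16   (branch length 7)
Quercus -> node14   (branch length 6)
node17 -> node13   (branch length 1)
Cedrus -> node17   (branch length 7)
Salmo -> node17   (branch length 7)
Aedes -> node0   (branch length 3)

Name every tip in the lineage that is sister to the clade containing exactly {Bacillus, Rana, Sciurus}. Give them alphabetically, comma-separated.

The clade containing exactly {Bacillus, Rana, Sciurus} attaches to the tree at the node subtending ((Rana,(Sciurus,Bacillus)),((Puma,(Hylobates,Brassica)),Turdus)).
The other lineage descending from that same node — the sister group — is ((Puma,(Hylobates,Brassica)),Turdus); its 4 tips in alphabetical order are the answer.

Brassica, Hylobates, Puma, Turdus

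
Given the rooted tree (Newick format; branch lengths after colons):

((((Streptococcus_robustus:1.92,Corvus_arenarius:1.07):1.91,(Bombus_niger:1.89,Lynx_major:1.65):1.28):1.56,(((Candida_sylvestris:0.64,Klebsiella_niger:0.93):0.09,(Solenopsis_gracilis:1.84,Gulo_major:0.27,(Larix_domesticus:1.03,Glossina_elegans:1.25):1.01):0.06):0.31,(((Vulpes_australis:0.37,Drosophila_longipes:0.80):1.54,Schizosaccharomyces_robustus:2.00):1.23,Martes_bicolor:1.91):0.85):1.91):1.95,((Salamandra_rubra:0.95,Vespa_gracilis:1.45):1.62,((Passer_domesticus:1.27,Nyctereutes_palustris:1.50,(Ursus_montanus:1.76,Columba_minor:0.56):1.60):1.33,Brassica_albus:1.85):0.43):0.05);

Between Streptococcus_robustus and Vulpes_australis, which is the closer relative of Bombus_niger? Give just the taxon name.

The MRCA of Bombus_niger and Streptococcus_robustus subtends ((Streptococcus_robustus,Corvus_arenarius),(Bombus_niger,Lynx_major)) (4 taxa).
The MRCA of Bombus_niger and Vulpes_australis subtends (((Streptococcus_robustus,Corvus_arenarius),(Bombus_niger,Lynx_major)),(((Candida_sylvestris,Klebsiella_niger),(Solenopsis_gracilis,Gulo_major,(Larix_domesticus,Glossina_elegans))),(((Vulpes_australis,Drosophila_longipes),Schizosaccharomyces_robustus),Martes_bicolor))) (14 taxa).
The first is nested inside the second, so Bombus_niger shares a more recent common ancestor with Streptococcus_robustus.

Streptococcus_robustus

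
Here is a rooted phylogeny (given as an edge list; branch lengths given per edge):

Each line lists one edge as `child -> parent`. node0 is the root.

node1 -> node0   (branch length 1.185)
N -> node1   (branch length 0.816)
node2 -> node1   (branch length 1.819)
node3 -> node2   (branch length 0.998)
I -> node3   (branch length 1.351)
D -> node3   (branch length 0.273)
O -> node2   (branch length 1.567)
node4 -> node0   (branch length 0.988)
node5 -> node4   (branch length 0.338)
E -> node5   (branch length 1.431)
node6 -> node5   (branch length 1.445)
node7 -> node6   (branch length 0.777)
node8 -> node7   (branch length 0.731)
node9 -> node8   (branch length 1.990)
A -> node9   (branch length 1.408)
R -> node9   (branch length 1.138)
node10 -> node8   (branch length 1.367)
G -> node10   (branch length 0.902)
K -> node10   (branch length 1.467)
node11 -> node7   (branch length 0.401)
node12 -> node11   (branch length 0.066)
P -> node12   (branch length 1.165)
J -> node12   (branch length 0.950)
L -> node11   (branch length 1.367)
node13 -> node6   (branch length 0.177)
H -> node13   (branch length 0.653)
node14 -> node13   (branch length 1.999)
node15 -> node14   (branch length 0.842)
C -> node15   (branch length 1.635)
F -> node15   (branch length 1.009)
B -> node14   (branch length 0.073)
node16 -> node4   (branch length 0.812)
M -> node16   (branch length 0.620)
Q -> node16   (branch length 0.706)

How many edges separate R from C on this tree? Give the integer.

The MRCA of R and C is the node subtending ((((A,R),(G,K)),((P,J),L)),(H,((C,F),B))).
From R up to that node: 4 branches. From C up to the same node: 4 branches. Total: 4 + 4 = 8.

8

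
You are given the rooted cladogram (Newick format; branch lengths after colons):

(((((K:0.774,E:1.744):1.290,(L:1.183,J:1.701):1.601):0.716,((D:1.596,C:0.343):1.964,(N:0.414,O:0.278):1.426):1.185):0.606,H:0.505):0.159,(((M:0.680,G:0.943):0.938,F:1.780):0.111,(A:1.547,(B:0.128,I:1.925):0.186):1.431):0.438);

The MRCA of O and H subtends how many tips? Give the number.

9

The MRCA of O and H is the node subtending ((((K,E),(L,J)),((D,C),(N,O))),H).
That clade contains 9 terminal taxa: C, D, E, H, J, K, L, N, O.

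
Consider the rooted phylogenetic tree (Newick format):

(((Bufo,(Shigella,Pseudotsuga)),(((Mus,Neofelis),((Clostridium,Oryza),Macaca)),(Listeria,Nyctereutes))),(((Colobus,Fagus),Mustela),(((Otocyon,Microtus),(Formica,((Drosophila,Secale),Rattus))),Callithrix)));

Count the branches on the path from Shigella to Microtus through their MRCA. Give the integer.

9

The MRCA of Shigella and Microtus is the root of the tree.
From Shigella up to that node: 4 branches. From Microtus up to the same node: 5 branches. Total: 4 + 5 = 9.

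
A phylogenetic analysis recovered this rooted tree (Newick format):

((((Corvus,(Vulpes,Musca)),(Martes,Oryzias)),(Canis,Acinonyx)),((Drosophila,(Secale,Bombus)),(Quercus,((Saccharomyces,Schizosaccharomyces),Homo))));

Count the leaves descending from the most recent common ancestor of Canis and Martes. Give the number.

7

The MRCA of Canis and Martes is the node subtending (((Corvus,(Vulpes,Musca)),(Martes,Oryzias)),(Canis,Acinonyx)).
That clade contains 7 terminal taxa: Acinonyx, Canis, Corvus, Martes, Musca, Oryzias, Vulpes.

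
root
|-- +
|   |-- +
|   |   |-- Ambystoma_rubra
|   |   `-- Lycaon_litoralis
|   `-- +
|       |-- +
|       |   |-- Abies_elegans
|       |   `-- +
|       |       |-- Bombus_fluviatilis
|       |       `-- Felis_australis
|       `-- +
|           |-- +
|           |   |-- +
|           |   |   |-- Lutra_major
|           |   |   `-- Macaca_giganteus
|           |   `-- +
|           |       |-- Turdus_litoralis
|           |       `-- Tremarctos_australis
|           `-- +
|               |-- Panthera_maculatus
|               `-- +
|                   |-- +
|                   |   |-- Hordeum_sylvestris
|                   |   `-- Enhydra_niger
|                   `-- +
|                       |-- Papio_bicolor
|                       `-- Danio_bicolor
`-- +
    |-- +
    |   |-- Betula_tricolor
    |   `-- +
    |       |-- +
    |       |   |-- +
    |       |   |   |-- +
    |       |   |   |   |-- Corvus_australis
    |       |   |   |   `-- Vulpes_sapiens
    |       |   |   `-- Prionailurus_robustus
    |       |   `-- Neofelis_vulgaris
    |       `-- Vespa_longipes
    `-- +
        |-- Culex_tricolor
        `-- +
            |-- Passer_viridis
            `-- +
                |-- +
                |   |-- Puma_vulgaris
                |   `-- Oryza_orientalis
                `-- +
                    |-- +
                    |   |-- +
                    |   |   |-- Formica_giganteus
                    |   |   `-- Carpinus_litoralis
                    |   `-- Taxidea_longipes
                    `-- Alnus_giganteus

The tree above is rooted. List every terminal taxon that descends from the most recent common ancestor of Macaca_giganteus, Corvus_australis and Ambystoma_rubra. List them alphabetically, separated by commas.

Abies_elegans, Alnus_giganteus, Ambystoma_rubra, Betula_tricolor, Bombus_fluviatilis, Carpinus_litoralis, Corvus_australis, Culex_tricolor, Danio_bicolor, Enhydra_niger, Felis_australis, Formica_giganteus, Hordeum_sylvestris, Lutra_major, Lycaon_litoralis, Macaca_giganteus, Neofelis_vulgaris, Oryza_orientalis, Panthera_maculatus, Papio_bicolor, Passer_viridis, Prionailurus_robustus, Puma_vulgaris, Taxidea_longipes, Tremarctos_australis, Turdus_litoralis, Vespa_longipes, Vulpes_sapiens

Tracing Macaca_giganteus: it sits inside (Lutra_major,Macaca_giganteus).
Tracing Corvus_australis: it sits inside (Corvus_australis,Vulpes_sapiens).
Tracing Ambystoma_rubra: it sits inside (Ambystoma_rubra,Lycaon_litoralis).
The smallest clade enclosing all 3 is the whole tree (their MRCA is the root), so the answer is all 28 tips in alphabetical order.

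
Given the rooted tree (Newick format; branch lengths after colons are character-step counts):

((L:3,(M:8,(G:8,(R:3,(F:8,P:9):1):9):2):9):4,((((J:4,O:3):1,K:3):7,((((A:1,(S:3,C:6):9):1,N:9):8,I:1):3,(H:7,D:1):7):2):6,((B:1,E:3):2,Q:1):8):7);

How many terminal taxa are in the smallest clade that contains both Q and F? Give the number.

19

The MRCA of Q and F is the root, so the clade is the entire tree.
That clade contains 19 terminal taxa: A, B, C, D, E, F, G, H, I, J, K, L, M, N, O, P, Q, R, S.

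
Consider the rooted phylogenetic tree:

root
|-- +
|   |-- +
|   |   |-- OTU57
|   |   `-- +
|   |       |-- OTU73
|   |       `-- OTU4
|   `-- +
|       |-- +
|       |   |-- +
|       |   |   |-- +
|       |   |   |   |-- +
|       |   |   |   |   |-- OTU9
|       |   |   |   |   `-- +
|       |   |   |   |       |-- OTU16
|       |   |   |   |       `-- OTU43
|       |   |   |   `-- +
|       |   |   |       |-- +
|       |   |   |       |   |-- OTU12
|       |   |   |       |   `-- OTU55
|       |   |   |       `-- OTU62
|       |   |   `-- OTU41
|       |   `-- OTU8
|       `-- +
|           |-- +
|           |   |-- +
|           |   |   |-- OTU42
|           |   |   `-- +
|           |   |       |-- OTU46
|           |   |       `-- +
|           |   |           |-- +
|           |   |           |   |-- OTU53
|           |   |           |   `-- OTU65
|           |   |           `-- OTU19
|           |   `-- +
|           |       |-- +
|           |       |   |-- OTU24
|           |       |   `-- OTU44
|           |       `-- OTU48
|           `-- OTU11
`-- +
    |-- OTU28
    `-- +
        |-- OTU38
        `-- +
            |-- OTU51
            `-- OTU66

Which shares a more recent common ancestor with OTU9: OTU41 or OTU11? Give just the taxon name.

OTU41

The MRCA of OTU9 and OTU41 subtends (((OTU9,(OTU16,OTU43)),((OTU12,OTU55),OTU62)),OTU41) (7 taxa).
The MRCA of OTU9 and OTU11 subtends (((((OTU9,(OTU16,OTU43)),((OTU12,OTU55),OTU62)),OTU41),OTU8),(((OTU42,(OTU46,((OTU53,OTU65),OTU19))),((OTU24,OTU44),OTU48)),OTU11)) (17 taxa).
The first is nested inside the second, so OTU9 shares a more recent common ancestor with OTU41.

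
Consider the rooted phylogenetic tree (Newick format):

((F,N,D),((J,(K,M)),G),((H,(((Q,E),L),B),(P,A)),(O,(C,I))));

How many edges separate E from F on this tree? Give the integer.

8

The MRCA of E and F is the root of the tree.
From E up to that node: 6 branches. From F up to the same node: 2 branches. Total: 6 + 2 = 8.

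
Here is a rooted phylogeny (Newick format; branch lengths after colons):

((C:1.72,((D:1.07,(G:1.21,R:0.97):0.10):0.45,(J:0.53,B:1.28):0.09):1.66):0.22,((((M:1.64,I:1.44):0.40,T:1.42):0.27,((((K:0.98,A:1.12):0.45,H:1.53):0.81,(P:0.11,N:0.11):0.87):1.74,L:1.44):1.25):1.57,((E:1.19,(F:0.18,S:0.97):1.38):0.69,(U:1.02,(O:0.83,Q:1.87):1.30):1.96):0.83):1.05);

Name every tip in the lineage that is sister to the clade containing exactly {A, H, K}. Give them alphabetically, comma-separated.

The clade containing exactly {A, H, K} attaches to the tree at the node subtending (((K,A),H),(P,N)).
The other lineage descending from that same node — the sister group — is (P,N); its 2 tips in alphabetical order are the answer.

N, P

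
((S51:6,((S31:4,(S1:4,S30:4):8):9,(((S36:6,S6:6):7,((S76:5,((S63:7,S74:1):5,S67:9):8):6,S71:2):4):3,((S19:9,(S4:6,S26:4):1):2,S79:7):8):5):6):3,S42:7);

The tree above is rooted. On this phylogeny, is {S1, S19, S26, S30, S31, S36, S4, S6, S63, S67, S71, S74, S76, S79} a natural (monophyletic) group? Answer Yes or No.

The most recent common ancestor of these taxa subtends ((S31,(S1,S30)),(((S36,S6),((S76,((S63,S74),S67)),S71)),((S19,(S4,S26)),S79))).
That clade has exactly 14 tips — every listed taxon and nothing else — so the group is monophyletic.

Yes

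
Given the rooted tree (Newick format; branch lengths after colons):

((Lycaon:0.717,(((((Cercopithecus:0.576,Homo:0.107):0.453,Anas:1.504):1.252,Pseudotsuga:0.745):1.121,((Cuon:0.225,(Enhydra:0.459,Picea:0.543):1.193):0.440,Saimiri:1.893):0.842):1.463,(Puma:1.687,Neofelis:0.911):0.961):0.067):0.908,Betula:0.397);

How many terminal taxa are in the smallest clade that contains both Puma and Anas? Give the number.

10

The MRCA of Puma and Anas is the node subtending (((((Cercopithecus,Homo),Anas),Pseudotsuga),((Cuon,(Enhydra,Picea)),Saimiri)),(Puma,Neofelis)).
That clade contains 10 terminal taxa: Anas, Cercopithecus, Cuon, Enhydra, Homo, Neofelis, Picea, Pseudotsuga, Puma, Saimiri.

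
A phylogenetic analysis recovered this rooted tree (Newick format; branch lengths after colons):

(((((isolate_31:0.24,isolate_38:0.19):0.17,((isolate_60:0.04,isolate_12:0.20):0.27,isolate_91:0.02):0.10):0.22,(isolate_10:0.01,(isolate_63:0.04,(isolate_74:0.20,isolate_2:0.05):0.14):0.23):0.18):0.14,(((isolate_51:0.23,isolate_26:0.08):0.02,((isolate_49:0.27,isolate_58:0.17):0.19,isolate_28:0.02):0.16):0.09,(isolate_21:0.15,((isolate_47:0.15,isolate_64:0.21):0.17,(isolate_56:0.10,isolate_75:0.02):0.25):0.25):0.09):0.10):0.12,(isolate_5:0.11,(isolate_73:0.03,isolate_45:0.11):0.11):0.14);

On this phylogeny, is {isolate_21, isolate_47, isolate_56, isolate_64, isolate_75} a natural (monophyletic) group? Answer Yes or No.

Yes

The most recent common ancestor of these taxa subtends (isolate_21,((isolate_47,isolate_64),(isolate_56,isolate_75))).
That clade has exactly 5 tips — every listed taxon and nothing else — so the group is monophyletic.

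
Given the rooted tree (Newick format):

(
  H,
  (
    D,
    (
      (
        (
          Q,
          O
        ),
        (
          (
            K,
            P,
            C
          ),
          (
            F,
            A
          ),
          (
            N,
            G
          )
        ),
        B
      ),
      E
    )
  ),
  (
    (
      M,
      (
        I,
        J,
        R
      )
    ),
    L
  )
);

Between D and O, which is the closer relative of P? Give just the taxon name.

O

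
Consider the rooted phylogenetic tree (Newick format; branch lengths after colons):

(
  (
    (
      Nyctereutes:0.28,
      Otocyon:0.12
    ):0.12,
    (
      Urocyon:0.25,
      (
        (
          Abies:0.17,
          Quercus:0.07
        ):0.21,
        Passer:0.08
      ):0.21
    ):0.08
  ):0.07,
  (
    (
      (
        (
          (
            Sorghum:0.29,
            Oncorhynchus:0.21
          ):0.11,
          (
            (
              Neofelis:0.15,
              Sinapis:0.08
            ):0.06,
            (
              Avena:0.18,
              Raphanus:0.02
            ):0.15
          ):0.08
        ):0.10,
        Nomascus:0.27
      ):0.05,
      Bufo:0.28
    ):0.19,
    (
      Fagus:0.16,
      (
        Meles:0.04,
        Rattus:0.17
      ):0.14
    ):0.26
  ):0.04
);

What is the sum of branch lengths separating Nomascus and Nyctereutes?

1.02

The path runs Nomascus → … → MRCA → … → Nyctereutes; the MRCA is the root of the tree.
Branch lengths along that path: 0.27 + 0.05 + 0.19 + 0.04 + 0.07 + 0.12 + 0.28 = 1.02.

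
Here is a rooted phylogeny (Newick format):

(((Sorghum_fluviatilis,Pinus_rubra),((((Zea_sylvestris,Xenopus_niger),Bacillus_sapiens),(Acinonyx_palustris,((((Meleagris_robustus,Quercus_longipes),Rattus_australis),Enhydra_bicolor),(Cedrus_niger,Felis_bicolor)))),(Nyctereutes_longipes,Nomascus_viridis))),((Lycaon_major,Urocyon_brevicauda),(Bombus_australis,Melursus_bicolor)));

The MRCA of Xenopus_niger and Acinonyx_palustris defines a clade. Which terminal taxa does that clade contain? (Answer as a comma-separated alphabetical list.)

Acinonyx_palustris, Bacillus_sapiens, Cedrus_niger, Enhydra_bicolor, Felis_bicolor, Meleagris_robustus, Quercus_longipes, Rattus_australis, Xenopus_niger, Zea_sylvestris

Tracing Xenopus_niger: it sits inside (Zea_sylvestris,Xenopus_niger).
Tracing Acinonyx_palustris: it sits inside (Acinonyx_palustris,((((Meleagris_robustus,Quercus_longipes),Rattus_australis),Enhydra_bicolor),(Cedrus_niger,Felis_bicolor))).
The smallest clade enclosing both is (((Zea_sylvestris,Xenopus_niger),Bacillus_sapiens),(Acinonyx_palustris,((((Meleagris_robustus,Quercus_longipes),Rattus_australis),Enhydra_bicolor),(Cedrus_niger,Felis_bicolor)))); the answer is its 10 terminal taxa in alphabetical order.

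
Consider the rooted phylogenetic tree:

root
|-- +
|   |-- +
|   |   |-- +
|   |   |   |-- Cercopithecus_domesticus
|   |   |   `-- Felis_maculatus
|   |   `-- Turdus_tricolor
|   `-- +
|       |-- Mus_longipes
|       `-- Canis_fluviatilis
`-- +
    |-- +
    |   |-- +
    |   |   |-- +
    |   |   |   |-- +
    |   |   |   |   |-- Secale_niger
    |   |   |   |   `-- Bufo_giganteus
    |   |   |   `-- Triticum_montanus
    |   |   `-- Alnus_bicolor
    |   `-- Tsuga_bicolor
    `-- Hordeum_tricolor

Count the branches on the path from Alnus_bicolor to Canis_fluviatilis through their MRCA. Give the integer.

7

The MRCA of Alnus_bicolor and Canis_fluviatilis is the root of the tree.
From Alnus_bicolor up to that node: 4 branches. From Canis_fluviatilis up to the same node: 3 branches. Total: 4 + 3 = 7.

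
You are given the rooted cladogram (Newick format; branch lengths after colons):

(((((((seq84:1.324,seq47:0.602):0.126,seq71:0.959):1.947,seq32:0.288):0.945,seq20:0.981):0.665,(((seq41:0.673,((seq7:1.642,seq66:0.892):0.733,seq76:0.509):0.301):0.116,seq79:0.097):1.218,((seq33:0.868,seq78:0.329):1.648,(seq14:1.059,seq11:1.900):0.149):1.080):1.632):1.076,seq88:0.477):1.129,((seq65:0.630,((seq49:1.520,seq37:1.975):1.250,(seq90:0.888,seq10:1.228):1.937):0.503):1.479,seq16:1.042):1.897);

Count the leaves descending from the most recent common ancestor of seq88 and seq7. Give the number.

15

The MRCA of seq88 and seq7 is the node subtending ((((((seq84,seq47),seq71),seq32),seq20),(((seq41,((seq7,seq66),seq76)),seq79),((seq33,seq78),(seq14,seq11)))),seq88).
That clade contains 15 terminal taxa: seq11, seq14, seq20, seq32, seq33, seq41, seq47, seq66, seq7, seq71, seq76, seq78, seq79, seq84, seq88.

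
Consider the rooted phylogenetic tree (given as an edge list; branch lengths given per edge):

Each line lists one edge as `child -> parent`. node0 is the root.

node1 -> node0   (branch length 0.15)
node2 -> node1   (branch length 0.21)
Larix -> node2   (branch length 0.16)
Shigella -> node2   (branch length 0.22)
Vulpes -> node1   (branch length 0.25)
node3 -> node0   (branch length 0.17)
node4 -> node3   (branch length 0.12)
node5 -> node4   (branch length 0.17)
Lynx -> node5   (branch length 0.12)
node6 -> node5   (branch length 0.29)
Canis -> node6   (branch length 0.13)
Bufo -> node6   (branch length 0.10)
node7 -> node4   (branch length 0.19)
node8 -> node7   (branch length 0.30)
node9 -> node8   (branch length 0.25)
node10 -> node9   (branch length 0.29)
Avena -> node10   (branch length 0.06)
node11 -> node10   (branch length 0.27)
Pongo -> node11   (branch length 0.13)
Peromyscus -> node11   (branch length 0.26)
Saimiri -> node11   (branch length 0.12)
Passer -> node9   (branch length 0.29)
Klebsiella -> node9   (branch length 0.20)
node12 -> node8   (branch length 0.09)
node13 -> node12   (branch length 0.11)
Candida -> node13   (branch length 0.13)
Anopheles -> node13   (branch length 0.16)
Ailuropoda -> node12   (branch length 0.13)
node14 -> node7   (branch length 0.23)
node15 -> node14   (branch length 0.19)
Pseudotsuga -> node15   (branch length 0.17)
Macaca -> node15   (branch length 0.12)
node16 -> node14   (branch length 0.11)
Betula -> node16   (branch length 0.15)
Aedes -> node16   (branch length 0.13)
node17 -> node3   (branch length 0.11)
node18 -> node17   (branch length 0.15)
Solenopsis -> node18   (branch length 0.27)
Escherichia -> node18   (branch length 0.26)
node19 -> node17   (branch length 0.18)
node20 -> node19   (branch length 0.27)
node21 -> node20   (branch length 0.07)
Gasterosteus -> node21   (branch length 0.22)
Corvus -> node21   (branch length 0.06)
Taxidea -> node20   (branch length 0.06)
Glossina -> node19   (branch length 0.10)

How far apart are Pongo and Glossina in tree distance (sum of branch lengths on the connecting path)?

1.94

The path runs Pongo → … → MRCA → … → Glossina; the MRCA is the node subtending (((Lynx,(Canis,Bufo)),((((Avena,(Pongo,Peromyscus,Saimiri)),Passer,Klebsiella),((Candida,Anopheles),Ailuropoda)),((Pseudotsuga,Macaca),(Betula,Aedes)))),((Solenopsis,Escherichia),(((Gasterosteus,Corvus),Taxidea),Glossina))).
Branch lengths along that path: 0.13 + 0.27 + 0.29 + 0.25 + 0.30 + 0.19 + 0.12 + 0.11 + 0.18 + 0.10 = 1.94.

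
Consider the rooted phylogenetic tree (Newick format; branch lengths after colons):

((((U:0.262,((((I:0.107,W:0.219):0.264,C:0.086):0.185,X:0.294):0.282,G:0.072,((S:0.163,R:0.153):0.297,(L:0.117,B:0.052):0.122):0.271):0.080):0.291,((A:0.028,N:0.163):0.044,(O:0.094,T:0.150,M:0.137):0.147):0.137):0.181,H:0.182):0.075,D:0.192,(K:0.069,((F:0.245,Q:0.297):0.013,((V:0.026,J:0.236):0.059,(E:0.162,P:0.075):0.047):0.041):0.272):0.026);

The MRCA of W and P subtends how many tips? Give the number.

24

The MRCA of W and P is the root, so the clade is the entire tree.
That clade contains 24 terminal taxa: A, B, C, D, E, F, G, H, I, J, K, L, M, N, O, P, Q, R, S, T, U, V, W, X.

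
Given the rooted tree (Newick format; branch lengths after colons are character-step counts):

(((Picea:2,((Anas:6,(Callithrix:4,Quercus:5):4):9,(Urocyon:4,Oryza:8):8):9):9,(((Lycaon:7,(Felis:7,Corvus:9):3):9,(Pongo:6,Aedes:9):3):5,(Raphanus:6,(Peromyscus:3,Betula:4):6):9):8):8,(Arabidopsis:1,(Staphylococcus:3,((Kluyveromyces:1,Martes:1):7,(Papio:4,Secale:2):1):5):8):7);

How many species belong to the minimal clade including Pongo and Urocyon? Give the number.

The MRCA of Pongo and Urocyon is the node subtending ((Picea,((Anas,(Callithrix,Quercus)),(Urocyon,Oryza))),(((Lycaon,(Felis,Corvus)),(Pongo,Aedes)),(Raphanus,(Peromyscus,Betula)))).
That clade contains 14 terminal taxa: Aedes, Anas, Betula, Callithrix, Corvus, Felis, Lycaon, Oryza, Peromyscus, Picea, Pongo, Quercus, Raphanus, Urocyon.

14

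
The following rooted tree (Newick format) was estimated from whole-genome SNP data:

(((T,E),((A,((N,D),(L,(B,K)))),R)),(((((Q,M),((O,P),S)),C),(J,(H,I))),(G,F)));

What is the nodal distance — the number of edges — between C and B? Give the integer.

The MRCA of C and B is the root of the tree.
From C up to that node: 4 branches. From B up to the same node: 7 branches. Total: 4 + 7 = 11.

11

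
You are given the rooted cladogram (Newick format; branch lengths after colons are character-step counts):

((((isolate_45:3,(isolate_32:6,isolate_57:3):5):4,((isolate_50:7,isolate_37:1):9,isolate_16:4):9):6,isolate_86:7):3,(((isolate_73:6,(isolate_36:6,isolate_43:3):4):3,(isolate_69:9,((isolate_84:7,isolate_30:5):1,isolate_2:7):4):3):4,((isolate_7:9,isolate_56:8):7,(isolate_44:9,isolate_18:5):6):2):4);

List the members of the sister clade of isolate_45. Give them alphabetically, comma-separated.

isolate_45 attaches to the tree at the node subtending (isolate_45,(isolate_32,isolate_57)).
The other lineage descending from that same node — the sister group — is (isolate_32,isolate_57); its 2 tips in alphabetical order are the answer.

isolate_32, isolate_57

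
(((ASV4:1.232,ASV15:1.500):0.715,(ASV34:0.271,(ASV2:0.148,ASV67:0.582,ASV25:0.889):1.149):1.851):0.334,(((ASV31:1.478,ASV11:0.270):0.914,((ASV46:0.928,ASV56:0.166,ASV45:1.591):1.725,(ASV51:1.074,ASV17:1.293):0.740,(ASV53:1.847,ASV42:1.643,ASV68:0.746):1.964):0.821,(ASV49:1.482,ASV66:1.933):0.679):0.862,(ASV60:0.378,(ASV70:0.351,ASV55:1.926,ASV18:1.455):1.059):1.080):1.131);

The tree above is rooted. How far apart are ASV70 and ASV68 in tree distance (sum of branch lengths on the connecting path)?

6.883

The path runs ASV70 → … → MRCA → … → ASV68; the MRCA is the node subtending (((ASV31,ASV11),((ASV46,ASV56,ASV45),(ASV51,ASV17),(ASV53,ASV42,ASV68)),(ASV49,ASV66)),(ASV60,(ASV70,ASV55,ASV18))).
Branch lengths along that path: 0.351 + 1.059 + 1.080 + 0.862 + 0.821 + 1.964 + 0.746 = 6.883.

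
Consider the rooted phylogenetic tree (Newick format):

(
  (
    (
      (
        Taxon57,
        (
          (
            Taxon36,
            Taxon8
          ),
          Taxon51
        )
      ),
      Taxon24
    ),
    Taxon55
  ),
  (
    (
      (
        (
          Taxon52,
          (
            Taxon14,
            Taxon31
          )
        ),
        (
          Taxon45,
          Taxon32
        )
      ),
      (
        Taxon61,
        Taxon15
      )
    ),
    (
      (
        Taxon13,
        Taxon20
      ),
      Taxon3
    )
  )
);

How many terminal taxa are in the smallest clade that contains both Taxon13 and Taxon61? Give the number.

The MRCA of Taxon13 and Taxon61 is the node subtending ((((Taxon52,(Taxon14,Taxon31)),(Taxon45,Taxon32)),(Taxon61,Taxon15)),((Taxon13,Taxon20),Taxon3)).
That clade contains 10 terminal taxa: Taxon13, Taxon14, Taxon15, Taxon20, Taxon3, Taxon31, Taxon32, Taxon45, Taxon52, Taxon61.

10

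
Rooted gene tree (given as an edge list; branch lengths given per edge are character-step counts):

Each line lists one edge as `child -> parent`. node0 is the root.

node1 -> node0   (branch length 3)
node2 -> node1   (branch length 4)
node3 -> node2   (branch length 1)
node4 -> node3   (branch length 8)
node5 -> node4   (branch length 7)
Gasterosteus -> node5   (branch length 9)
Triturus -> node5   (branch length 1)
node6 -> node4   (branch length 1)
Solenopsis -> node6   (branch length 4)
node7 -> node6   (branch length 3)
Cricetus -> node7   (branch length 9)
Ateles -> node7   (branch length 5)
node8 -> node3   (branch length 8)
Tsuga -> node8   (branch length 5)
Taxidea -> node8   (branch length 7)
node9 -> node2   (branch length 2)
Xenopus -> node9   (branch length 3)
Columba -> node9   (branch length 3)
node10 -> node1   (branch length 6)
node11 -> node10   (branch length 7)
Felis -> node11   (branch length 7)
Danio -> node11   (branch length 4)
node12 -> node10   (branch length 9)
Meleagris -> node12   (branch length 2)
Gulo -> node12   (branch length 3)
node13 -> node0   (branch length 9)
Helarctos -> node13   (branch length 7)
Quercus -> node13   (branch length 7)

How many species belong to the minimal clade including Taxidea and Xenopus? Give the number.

9

The MRCA of Taxidea and Xenopus is the node subtending ((((Gasterosteus,Triturus),(Solenopsis,(Cricetus,Ateles))),(Tsuga,Taxidea)),(Xenopus,Columba)).
That clade contains 9 terminal taxa: Ateles, Columba, Cricetus, Gasterosteus, Solenopsis, Taxidea, Triturus, Tsuga, Xenopus.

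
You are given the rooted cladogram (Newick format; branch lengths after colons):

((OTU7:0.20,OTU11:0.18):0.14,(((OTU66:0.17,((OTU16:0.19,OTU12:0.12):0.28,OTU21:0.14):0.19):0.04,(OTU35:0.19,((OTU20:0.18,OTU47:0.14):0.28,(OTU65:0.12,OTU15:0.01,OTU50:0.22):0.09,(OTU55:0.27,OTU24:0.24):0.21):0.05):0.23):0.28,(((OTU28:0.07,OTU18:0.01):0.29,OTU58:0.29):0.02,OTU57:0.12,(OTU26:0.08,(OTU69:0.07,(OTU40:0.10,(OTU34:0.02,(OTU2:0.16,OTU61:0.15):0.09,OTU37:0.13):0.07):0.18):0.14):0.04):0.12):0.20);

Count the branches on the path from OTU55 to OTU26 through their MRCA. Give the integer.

8

The MRCA of OTU55 and OTU26 is the node subtending (((OTU66,((OTU16,OTU12),OTU21)),(OTU35,((OTU20,OTU47),(OTU65,OTU15,OTU50),(OTU55,OTU24)))),(((OTU28,OTU18),OTU58),OTU57,(OTU26,(OTU69,(OTU40,(OTU34,(OTU2,OTU61),OTU37)))))).
From OTU55 up to that node: 5 branches. From OTU26 up to the same node: 3 branches. Total: 5 + 3 = 8.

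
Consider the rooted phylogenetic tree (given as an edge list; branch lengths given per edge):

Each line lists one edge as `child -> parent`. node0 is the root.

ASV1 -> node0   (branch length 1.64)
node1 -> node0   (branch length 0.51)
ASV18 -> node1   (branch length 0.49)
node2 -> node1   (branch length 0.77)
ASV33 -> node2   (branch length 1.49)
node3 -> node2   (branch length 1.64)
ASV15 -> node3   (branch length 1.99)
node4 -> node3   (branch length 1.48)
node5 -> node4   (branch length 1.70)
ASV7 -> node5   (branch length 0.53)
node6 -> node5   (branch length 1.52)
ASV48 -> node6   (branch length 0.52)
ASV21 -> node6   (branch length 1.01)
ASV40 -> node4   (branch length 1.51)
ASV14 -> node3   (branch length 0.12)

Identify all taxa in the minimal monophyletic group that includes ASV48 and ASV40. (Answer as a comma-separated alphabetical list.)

ASV21, ASV40, ASV48, ASV7

Tracing ASV48: it sits inside (ASV48,ASV21).
Tracing ASV40: it sits inside ((ASV7,(ASV48,ASV21)),ASV40).
The smallest clade enclosing both is ((ASV7,(ASV48,ASV21)),ASV40); the answer is its 4 terminal taxa in alphabetical order.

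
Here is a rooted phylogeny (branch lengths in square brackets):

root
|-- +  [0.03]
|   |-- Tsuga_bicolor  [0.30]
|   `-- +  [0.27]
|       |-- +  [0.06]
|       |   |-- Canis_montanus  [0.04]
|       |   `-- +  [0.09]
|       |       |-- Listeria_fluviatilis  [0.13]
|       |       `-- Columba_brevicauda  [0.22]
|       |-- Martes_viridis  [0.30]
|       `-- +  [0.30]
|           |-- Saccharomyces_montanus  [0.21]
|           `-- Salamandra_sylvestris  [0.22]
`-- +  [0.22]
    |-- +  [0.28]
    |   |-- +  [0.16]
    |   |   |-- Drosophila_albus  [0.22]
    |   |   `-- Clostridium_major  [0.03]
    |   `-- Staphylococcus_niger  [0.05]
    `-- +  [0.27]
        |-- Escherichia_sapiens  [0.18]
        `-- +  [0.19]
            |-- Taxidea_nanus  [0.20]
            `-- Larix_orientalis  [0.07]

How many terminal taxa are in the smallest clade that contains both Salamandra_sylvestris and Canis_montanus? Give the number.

6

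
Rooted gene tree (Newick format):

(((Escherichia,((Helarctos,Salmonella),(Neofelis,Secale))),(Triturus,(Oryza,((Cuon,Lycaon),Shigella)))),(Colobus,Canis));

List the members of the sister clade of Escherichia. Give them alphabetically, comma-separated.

Helarctos, Neofelis, Salmonella, Secale

Escherichia attaches to the tree at the node subtending (Escherichia,((Helarctos,Salmonella),(Neofelis,Secale))).
The other lineage descending from that same node — the sister group — is ((Helarctos,Salmonella),(Neofelis,Secale)); its 4 tips in alphabetical order are the answer.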